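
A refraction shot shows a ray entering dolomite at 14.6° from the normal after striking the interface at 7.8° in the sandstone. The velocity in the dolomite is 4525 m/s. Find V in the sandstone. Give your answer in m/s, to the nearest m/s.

Snell's law: sin 7.8°/V₁ = sin 14.6°/V₂.
V₁ = V₂·sin 7.8°/sin 14.6° = 4525 × 0.5384 = 2436.29 m/s.

2436 m/s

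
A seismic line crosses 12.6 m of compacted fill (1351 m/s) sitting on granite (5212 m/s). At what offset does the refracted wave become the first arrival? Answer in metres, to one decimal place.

32.9 m

x_cross = 2h·√((V₂+V₁)/(V₂−V₁)).
(V₂+V₁)/(V₂−V₁) = (5212+1351)/(5212−1351) = 1.6998; √ = 1.3038.
x_cross = 2·12.6·1.3038 = 32.86 m.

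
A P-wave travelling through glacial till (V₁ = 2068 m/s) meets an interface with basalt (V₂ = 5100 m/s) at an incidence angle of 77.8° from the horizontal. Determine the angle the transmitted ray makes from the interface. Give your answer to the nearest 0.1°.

Angle from the normal: 90° − 77.8° = 12.2°.
Snell's law: sin θ₂ = (V₂/V₁)·sin θ₁ = (5100/2068)·sin 12.2° = 0.5212.
θ₂ = sin⁻¹(0.5212) = 31.41° (from vertical).
From the interface: 90° − 31.41° = 58.59°.

58.6°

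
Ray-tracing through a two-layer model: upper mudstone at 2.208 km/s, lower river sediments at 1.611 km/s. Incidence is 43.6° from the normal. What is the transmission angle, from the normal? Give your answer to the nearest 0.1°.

30.2°

sin θ₁/V₁ = sin θ₂/V₂ ⇒ sin θ₂ = 1.611·sin 43.6°/2.208 = 1.611·0.6896/2.208 = 0.5032.
θ₂ = arcsin 0.5032 = 30.21° from the normal.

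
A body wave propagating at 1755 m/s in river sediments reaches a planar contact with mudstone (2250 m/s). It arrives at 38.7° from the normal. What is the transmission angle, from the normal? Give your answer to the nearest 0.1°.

53.3°

sin θ₁/V₁ = sin θ₂/V₂ ⇒ sin θ₂ = 2250·sin 38.7°/1755 = 2250·0.6252/1755 = 0.8016.
θ₂ = sin⁻¹(0.8016) = 53.28° (from vertical).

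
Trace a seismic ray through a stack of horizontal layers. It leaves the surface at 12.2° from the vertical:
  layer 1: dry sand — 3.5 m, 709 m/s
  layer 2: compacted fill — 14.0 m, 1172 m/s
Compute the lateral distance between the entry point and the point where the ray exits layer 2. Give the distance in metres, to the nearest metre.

6 m

p = sin θ₁/V₁ = sin 12.2°/709 = 2.9806e-04 s/m is conserved through the stack.
Layer 1: θ = 12.20°; offset = 3.5·tan 12.20° = 0.757 m.
Layer 2: sin θ = p·1172 = 0.3493 → θ = 20.45°; offset = 14.0·tan 20.45° = 5.219 m.
Total horizontal offset = 5.976 m.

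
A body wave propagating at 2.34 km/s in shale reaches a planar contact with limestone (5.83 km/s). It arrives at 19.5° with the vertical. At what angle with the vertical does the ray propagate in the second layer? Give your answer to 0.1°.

56.3°

Snell's law: sin θ₂ = (V₂/V₁)·sin θ₁ = (5.83/2.34)·sin 19.5° = 0.8317.
θ₂ = arcsin 0.8317 = 56.27° from the normal.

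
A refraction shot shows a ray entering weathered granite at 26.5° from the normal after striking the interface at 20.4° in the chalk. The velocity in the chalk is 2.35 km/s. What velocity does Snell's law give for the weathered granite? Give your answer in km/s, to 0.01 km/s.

3.01 km/s

sin 20.4° = 0.3486; sin 26.5° = 0.4462.
V₂ = V₁·(sin θ₂/sin θ₁) = 2.35·(0.4462/0.3486) = 3.01 km/s.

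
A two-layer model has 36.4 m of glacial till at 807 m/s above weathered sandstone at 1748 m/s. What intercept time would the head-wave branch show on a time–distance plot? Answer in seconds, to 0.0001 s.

θ_c = arcsin(V₁/V₂) = arcsin(807/1748) = 27.49°; cos θ_c = 0.8871.
tᵢ = 2h·cos θ_c / V₁ = 2·36.4·0.8871 / 807 = 0.08002 s.

0.0800 s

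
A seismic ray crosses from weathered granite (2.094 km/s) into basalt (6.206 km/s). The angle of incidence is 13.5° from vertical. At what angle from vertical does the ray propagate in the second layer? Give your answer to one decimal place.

Snell's law: sin θ₂ = (V₂/V₁)·sin θ₁ = (6.206/2.094)·sin 13.5° = 0.6919.
θ₂ = arcsin 0.6919 = 43.78° from the normal.

43.8°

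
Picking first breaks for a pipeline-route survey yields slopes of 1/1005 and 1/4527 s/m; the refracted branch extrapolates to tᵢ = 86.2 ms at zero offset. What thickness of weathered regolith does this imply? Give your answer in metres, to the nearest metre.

h = tᵢ·V₁·V₂ / (2·√(V₂²−V₁²)).
√(V₂²−V₁²) = √(4527² − 1005²) = 4414.0 m/s.
h = 0.0862 s × 1005 × 4527 / (2 × 4414.0) = 44.42 m.

44 m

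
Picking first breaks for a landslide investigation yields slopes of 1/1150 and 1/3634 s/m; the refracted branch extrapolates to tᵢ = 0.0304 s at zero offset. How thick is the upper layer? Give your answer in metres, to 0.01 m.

h = tᵢ·V₁·V₂ / (2·√(V₂²−V₁²)).
√(V₂²−V₁²) = √(3634² − 1150²) = 3447.2 m/s.
h = 0.0304 s × 1150 × 3634 / (2 × 3447.2) = 18.43 m.

18.43 m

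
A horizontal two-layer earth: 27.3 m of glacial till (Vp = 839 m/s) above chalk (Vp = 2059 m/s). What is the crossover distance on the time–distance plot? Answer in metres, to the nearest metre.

84 m

θ_c = arcsin(839/2059) = 24.05°, so cos θ_c = 0.9132 and tᵢ = 2h cos θ_c/V₁ = 0.0594 s.
At crossover x/V₁ = x/V₂ + tᵢ ⇒ x = tᵢ/(1/V₁ − 1/V₂) = 0.05943/(1.1919e-03 − 4.8567e-04) = 84.15 m.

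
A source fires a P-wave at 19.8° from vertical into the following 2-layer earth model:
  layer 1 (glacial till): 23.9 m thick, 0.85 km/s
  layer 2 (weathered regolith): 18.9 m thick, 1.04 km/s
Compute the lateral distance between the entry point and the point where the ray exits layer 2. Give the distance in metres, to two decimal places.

Ray parameter p = sin 19.8° / 0.85 km/s = 3.9852e-01 s/km.
Layer 1: θ = 19.80°; offset = 23.9·tan 19.80° = 8.6045 m.
Layer 2: sin θ = p·1.04 = 0.4145 → θ = 24.49°; offset = 18.9·tan 24.49° = 8.6073 m.
Σ offsets = 17.2118 m.

17.21 m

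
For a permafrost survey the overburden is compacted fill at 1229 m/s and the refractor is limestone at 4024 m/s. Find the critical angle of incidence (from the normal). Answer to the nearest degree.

18°

At critical incidence the refracted ray runs along the interface (θ₂ = 90°), so sin θ_c = V₁/V₂.
θ_c = arcsin(1229/4024) = arcsin 0.3054 = 17.78°.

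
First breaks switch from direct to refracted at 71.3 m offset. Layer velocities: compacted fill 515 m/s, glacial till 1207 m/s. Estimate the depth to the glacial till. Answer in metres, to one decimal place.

h = (x_cross/2)·√((V₂−V₁)/(V₂+V₁)).
(V₂−V₁)/(V₂+V₁) = (1207−515)/(1207+515) = 0.4019; √ = 0.6339.
h = (71.3/2)·0.6339 = 22.60 m.

22.6 m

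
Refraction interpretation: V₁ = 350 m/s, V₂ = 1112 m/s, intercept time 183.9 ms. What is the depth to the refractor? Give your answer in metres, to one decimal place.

33.9 m

h = tᵢ·V₁·V₂ / (2·√(V₂²−V₁²)).
√(V₂²−V₁²) = √(1112² − 350²) = 1055.5 m/s.
h = 0.1839 s × 350 × 1112 / (2 × 1055.5) = 33.91 m.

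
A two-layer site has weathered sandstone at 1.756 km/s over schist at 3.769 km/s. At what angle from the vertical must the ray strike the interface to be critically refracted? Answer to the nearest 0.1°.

Critical incidence: sin θ_c = V₁/V₂ = 1.756/3.769 = 0.4659.
θ_c = arcsin 0.4659 = 27.77°.

27.8°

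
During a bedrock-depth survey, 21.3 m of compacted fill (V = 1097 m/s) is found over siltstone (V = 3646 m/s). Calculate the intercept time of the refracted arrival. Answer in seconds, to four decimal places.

0.0370 s

θ_c = arcsin(V₁/V₂) = arcsin(1097/3646) = 17.51°; cos θ_c = 0.9537.
tᵢ = 2h·cos θ_c / V₁ = 2·21.3·0.9537 / 1097 = 0.03703 s.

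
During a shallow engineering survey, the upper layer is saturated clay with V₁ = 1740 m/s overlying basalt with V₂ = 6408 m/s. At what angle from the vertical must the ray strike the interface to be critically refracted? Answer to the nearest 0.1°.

15.8°

At critical incidence the refracted ray runs along the interface (θ₂ = 90°), so sin θ_c = V₁/V₂.
θ_c = arcsin(1740/6408) = arcsin 0.2715 = 15.76°.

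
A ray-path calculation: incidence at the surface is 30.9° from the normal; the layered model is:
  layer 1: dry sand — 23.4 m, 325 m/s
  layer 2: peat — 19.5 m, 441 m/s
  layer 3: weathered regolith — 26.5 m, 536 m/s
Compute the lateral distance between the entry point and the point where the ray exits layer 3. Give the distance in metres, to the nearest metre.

Apply Snell's law at each interface; in layer i the horizontal offset is hᵢ·tan θᵢ.
Layer 1: θ = 30.90°; offset = 23.4·tan 30.90° = 14.005 m.
Layer 2: sin θ = 441·sin 30.9°/325 = 0.6968, θ = 44.17°; offset = 19.5·tan 44.17° = 18.946 m.
Layer 3: sin θ = 536·sin 30.9°/325 = 0.8469, θ = 57.88°; offset = 26.5·tan 57.88° = 42.214 m.
Summing the layer offsets gives 75.164 m.

75 m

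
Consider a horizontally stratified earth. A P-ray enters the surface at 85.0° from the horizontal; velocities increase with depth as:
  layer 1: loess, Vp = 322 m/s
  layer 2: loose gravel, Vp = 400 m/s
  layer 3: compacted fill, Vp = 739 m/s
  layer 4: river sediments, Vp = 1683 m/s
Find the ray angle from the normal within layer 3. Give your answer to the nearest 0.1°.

From the normal: θ₁ = 90° − 85.0° = 5.0°.
Ray parameter p = sin 5.0° / 322 = 2.7067e-04 s/m.
sin θ_3 = p·V_3 = 2.7067e-04 × 739 = 0.2000.
θ_3 = arcsin 0.2000 = 11.54°.

11.5°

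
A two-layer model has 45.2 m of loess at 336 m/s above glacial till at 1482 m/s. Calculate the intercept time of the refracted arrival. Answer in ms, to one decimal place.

θ_c = arcsin(V₁/V₂) = arcsin(336/1482) = 13.10°; cos θ_c = 0.9740.
tᵢ = 2h·cos θ_c / V₁ = 2·45.2·0.9740 / 336 = 0.26204 s.

262.0 ms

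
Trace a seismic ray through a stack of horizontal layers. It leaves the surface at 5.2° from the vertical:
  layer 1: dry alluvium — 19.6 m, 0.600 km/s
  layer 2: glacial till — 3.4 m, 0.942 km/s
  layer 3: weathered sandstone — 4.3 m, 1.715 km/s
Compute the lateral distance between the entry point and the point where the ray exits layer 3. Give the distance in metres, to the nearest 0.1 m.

3.4 m

Apply Snell's law at each interface; in layer i the horizontal offset is hᵢ·tan θᵢ.
Layer 1: θ = 5.20°; offset = 19.6·tan 5.20° = 1.784 m.
Layer 2: sin θ = 0.942·sin 5.2°/0.600 = 0.1423, θ = 8.18°; offset = 3.4·tan 8.18° = 0.489 m.
Layer 3: sin θ = 1.715·sin 5.2°/0.600 = 0.2591, θ = 15.01°; offset = 4.3·tan 15.01° = 1.153 m.
Σ offsets = 3.426 m.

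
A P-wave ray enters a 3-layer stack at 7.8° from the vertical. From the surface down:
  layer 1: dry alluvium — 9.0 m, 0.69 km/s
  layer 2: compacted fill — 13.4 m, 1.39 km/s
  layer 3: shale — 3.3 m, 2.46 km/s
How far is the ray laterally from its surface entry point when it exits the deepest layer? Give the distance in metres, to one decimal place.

Ray parameter p = sin 7.8° / 0.69 km/s = 1.9669e-01 s/km.
Layer 1: θ = 7.80°; offset = 9.0·tan 7.80° = 1.233 m.
Layer 2: sin θ = p·1.39 = 0.2734 → θ = 15.87°; offset = 13.4·tan 15.87° = 3.809 m.
Layer 3: sin θ = p·2.46 = 0.4839 → θ = 28.94°; offset = 3.3·tan 28.94° = 1.825 m.
Total horizontal offset = 6.866 m.

6.9 m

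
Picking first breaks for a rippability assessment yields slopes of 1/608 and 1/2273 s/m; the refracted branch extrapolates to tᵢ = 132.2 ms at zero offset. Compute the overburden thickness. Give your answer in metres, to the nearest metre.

42 m

θ_c = arcsin(608/2273) = 15.51°; cos θ_c = 0.9636.
tᵢ = 2h cos θ_c/V₁ ⇒ h = tᵢ·V₁/(2 cos θ_c) = 0.1322·608/(2·0.9636) = 41.71 m.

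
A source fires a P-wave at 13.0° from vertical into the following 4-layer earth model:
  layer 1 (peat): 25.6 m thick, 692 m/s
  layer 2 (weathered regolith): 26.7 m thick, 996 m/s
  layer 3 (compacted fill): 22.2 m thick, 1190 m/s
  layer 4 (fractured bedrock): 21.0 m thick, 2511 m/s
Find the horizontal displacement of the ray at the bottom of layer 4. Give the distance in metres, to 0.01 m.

54.03 m

p = sin θ₁/V₁ = sin 13.0°/692 = 3.2507e-04 s/m is conserved through the stack.
Layer 1: θ = 13.00°; offset = 25.6·tan 13.00° = 5.9102 m.
Layer 2: sin θ = p·996 = 0.3238 → θ = 18.89°; offset = 26.7·tan 18.89° = 9.1369 m.
Layer 3: sin θ = p·1190 = 0.3868 → θ = 22.76°; offset = 22.2·tan 22.76° = 9.3128 m.
Layer 4: sin θ = p·2511 = 0.8163 → θ = 54.71°; offset = 21.0·tan 54.71° = 29.6727 m.
Σ offsets = 54.0327 m.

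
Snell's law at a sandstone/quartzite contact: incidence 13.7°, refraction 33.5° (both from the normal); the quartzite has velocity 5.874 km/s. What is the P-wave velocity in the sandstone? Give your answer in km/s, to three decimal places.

Snell's law: sin 13.7°/V₁ = sin 33.5°/V₂.
V₁ = V₂·sin 13.7°/sin 33.5° = 5.874 × 0.4291 = 2.521 km/s.

2.521 km/s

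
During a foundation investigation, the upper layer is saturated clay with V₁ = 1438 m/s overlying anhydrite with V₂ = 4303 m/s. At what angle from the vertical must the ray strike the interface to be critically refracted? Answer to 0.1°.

Critical incidence: sin θ_c = V₁/V₂ = 1438/4303 = 0.3342.
θ_c = arcsin 0.3342 = 19.52°.

19.5°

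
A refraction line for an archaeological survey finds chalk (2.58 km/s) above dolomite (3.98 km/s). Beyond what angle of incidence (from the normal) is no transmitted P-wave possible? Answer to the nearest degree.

40°

At critical incidence the refracted ray runs along the interface (θ₂ = 90°), so sin θ_c = V₁/V₂.
θ_c = arcsin(2.58/3.98) = arcsin 0.6482 = 40.41°.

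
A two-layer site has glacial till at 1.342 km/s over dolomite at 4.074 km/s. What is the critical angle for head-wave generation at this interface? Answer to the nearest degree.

Critical incidence: sin θ_c = V₁/V₂ = 1.342/4.074 = 0.3294.
θ_c = arcsin 0.3294 = 19.23°.

19°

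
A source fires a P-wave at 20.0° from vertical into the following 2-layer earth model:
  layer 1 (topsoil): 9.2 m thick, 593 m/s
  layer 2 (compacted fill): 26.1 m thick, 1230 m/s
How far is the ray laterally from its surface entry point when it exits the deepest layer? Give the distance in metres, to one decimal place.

Ray parameter p = sin 20.0° / 593 m/s = 5.7676e-04 s/m.
Layer 1: θ = 20.00°; offset = 9.2·tan 20.00° = 3.349 m.
Layer 2: sin θ = p·1230 = 0.7094 → θ = 45.19°; offset = 26.1·tan 45.19° = 26.271 m.
Σ offsets = 29.620 m.

29.6 m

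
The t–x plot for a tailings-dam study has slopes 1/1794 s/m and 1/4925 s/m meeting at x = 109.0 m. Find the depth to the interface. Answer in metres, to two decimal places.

37.20 m

h = (x_cross/2)·√((V₂−V₁)/(V₂+V₁)).
(V₂−V₁)/(V₂+V₁) = (4925−1794)/(4925+1794) = 0.4660; √ = 0.6826.
h = (109.0/2)·0.6826 = 37.20 m.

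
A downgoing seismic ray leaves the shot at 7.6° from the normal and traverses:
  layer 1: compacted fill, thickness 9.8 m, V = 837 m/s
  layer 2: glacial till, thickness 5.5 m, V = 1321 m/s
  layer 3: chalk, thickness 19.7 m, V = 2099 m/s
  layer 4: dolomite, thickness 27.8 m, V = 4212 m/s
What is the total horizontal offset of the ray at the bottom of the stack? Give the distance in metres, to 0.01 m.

34.20 m

Apply Snell's law at each interface; in layer i the horizontal offset is hᵢ·tan θᵢ.
Layer 1: θ = 7.60°; offset = 9.8·tan 7.60° = 1.3076 m.
Layer 2: sin θ = 1321·sin 7.6°/837 = 0.2087, θ = 12.05°; offset = 5.5·tan 12.05° = 1.1739 m.
Layer 3: sin θ = 2099·sin 7.6°/837 = 0.3317, θ = 19.37°; offset = 19.7·tan 19.37° = 6.9259 m.
Layer 4: sin θ = 4212·sin 7.6°/837 = 0.6655, θ = 41.72°; offset = 27.8·tan 41.72° = 24.7901 m.
Σ offsets = 34.1975 m.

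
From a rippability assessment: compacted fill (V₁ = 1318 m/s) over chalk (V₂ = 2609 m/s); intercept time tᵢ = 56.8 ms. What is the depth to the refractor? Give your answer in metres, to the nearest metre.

h = tᵢ·V₁·V₂ / (2·√(V₂²−V₁²)).
√(V₂²−V₁²) = √(2609² − 1318²) = 2251.6 m/s.
h = 0.0568 s × 1318 × 2609 / (2 × 2251.6) = 43.37 m.

43 m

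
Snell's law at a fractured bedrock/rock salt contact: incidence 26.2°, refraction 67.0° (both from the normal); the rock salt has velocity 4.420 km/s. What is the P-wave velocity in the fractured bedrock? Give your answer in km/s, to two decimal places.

Snell's law: sin 26.2°/V₁ = sin 67.0°/V₂.
V₁ = V₂·sin 26.2°/sin 67.0° = 4.420 × 0.4796 = 2.12 km/s.

2.12 km/s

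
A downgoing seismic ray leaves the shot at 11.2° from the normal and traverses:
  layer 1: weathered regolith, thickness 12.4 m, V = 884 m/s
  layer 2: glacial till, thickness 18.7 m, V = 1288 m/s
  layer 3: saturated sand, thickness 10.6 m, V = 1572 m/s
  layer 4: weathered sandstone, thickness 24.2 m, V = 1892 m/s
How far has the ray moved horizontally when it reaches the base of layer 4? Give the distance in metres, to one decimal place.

22.9 m

Apply Snell's law at each interface; in layer i the horizontal offset is hᵢ·tan θᵢ.
Layer 1: θ = 11.20°; offset = 12.4·tan 11.20° = 2.455 m.
Layer 2: sin θ = 1288·sin 11.2°/884 = 0.2830, θ = 16.44°; offset = 18.7·tan 16.44° = 5.518 m.
Layer 3: sin θ = 1572·sin 11.2°/884 = 0.3454, θ = 20.21°; offset = 10.6·tan 20.21° = 3.901 m.
Layer 4: sin θ = 1892·sin 11.2°/884 = 0.4157, θ = 24.56°; offset = 24.2·tan 24.56° = 11.061 m.
Σ offsets = 22.936 m.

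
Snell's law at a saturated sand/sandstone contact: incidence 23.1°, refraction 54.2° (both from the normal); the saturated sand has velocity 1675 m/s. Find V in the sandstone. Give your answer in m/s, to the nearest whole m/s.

3463 m/s

sin 23.1° = 0.3923; sin 54.2° = 0.8111.
V₂ = V₁·(sin θ₂/sin θ₁) = 1675·(0.8111/0.3923) = 3462.66 m/s.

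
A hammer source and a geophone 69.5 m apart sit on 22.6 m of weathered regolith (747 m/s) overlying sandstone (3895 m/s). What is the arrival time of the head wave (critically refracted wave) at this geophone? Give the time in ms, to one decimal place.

θ_c = arcsin(V₁/V₂) = arcsin(747/3895) = 11.06°, cos θ_c = 0.9814.
Intercept time tᵢ = 2h cos θ_c / V₁ = 2·22.6·0.9814/747 = 0.05939 s.
t = x/V₂ + tᵢ = 69.5/3895 + 0.05939 = 0.07723 s.

77.2 ms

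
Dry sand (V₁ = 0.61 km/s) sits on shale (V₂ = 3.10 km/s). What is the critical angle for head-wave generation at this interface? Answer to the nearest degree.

At critical incidence the refracted ray runs along the interface (θ₂ = 90°), so sin θ_c = V₁/V₂.
θ_c = arcsin(0.61/3.10) = arcsin 0.1968 = 11.35°.

11°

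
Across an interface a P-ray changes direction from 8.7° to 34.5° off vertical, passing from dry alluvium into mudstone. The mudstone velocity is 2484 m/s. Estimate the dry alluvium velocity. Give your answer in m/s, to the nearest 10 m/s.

660 m/s

sin 8.7° = 0.1513; sin 34.5° = 0.5664.
V₁ = V₂·(sin θ₁/sin θ₂) = 2484·(0.1513/0.5664) = 663.36 m/s.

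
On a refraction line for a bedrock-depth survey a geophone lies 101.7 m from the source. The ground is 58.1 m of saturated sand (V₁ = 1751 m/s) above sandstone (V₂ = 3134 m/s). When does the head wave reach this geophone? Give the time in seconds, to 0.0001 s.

0.0875 s

t = x/V₂ + 2h·√(V₂²−V₁²)/(V₁V₂).
√(V₂²−V₁²) = √(3134²−1751²) = 2599.2 m/s; delay term = 2·58.1·2599.2/(1751·3134) = 0.05504 s.
t = 101.7/3134 + 0.05504 = 0.08749 s.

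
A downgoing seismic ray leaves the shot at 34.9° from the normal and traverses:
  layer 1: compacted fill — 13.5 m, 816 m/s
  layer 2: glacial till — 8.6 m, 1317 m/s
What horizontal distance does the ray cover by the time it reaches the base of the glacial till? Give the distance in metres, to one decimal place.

p = sin θ₁/V₁ = sin 34.9°/816 = 7.0116e-04 s/m is conserved through the stack.
Layer 1: θ = 34.90°; offset = 13.5·tan 34.90° = 9.418 m.
Layer 2: sin θ = p·1317 = 0.9234 → θ = 67.43°; offset = 8.6·tan 67.43° = 20.693 m.
Σ offsets = 30.111 m.

30.1 m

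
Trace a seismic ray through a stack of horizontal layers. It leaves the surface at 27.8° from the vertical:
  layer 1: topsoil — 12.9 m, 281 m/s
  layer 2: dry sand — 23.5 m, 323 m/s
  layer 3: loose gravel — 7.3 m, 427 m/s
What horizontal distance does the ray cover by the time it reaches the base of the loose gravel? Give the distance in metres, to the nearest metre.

p = sin θ₁/V₁ = sin 27.8°/281 = 1.6597e-03 s/m is conserved through the stack.
Layer 1: θ = 27.80°; offset = 12.9·tan 27.80° = 6.801 m.
Layer 2: sin θ = p·323 = 0.5361 → θ = 32.42°; offset = 23.5·tan 32.42° = 14.924 m.
Layer 3: sin θ = p·427 = 0.7087 → θ = 45.13°; offset = 7.3·tan 45.13° = 7.333 m.
Σ offsets = 29.059 m.

29 m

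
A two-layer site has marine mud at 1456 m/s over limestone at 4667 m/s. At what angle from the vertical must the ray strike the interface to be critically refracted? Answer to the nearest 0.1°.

Critical incidence: sin θ_c = V₁/V₂ = 1456/4667 = 0.3120.
θ_c = arcsin 0.3120 = 18.18°.

18.2°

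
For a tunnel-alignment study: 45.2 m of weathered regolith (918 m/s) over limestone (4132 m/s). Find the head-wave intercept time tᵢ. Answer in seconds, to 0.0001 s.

0.0960 s

θ_c = arcsin(V₁/V₂) = arcsin(918/4132) = 12.84°; cos θ_c = 0.9750.
tᵢ = 2h·cos θ_c / V₁ = 2·45.2·0.9750 / 918 = 0.09601 s.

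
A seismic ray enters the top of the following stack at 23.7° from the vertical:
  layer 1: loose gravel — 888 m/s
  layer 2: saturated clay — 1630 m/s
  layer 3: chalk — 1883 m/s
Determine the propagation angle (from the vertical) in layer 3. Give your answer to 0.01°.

Snell's law across each interface conserves sin θ / V, so sin θ_3 = V_3·sin θ₁/V₁.
sin θ_3 = 1883 × sin 23.7° / 888 = 0.8523.
θ_3 = 58.47° from the vertical.

58.47°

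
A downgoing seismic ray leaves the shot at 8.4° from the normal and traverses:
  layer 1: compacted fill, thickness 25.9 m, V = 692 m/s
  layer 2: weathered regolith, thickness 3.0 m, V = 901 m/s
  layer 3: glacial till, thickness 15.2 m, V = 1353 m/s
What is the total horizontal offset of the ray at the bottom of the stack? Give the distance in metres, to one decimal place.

8.9 m

p = sin θ₁/V₁ = sin 8.4°/692 = 2.1110e-04 s/m is conserved through the stack.
Layer 1: θ = 8.40°; offset = 25.9·tan 8.40° = 3.825 m.
Layer 2: sin θ = p·901 = 0.1902 → θ = 10.96°; offset = 3.0·tan 10.96° = 0.581 m.
Layer 3: sin θ = p·1353 = 0.2856 → θ = 16.60°; offset = 15.2·tan 16.60° = 4.530 m.
Total horizontal offset = 8.936 m.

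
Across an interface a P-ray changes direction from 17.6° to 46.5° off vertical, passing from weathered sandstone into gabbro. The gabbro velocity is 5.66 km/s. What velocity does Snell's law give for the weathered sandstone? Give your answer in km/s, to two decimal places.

sin 17.6° = 0.3024; sin 46.5° = 0.7254.
V₁ = V₂·(sin θ₁/sin θ₂) = 5.66·(0.3024/0.7254) = 2.36 km/s.

2.36 km/s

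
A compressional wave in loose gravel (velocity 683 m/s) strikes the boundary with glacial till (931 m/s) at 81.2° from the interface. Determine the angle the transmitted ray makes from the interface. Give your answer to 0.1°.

Convert to the normal: θ₁ = 90° − 81.2° = 8.8°.
Snell's law: sin θ₂ = (V₂/V₁)·sin θ₁ = (931/683)·sin 8.8° = 0.2085.
θ₂ = arcsin 0.2085 = 12.04° from the normal.
From the interface: 90° − 12.04° = 77.96°.

78.0°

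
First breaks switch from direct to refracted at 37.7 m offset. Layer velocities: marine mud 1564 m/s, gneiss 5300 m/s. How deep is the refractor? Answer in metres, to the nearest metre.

h = (x_cross/2)·√((V₂−V₁)/(V₂+V₁)).
(V₂−V₁)/(V₂+V₁) = (5300−1564)/(5300+1564) = 0.5443; √ = 0.7378.
h = (37.7/2)·0.7378 = 13.91 m.

14 m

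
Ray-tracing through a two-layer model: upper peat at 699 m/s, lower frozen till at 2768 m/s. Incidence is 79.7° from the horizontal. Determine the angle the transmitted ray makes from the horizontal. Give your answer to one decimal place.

Convert to the normal: θ₁ = 90° − 79.7° = 10.3°.
sin θ₁/V₁ = sin θ₂/V₂ ⇒ sin θ₂ = 2768·sin 10.3°/699 = 2768·0.1788/699 = 0.7080.
θ₂ = sin⁻¹(0.7080) = 45.08° (from vertical).
From the interface: 90° − 45.08° = 44.92°.

44.9°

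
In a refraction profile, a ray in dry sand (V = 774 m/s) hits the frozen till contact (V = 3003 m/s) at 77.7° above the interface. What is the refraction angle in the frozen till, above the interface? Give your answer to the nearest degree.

34°

Angle from the normal: 90° − 77.7° = 12.3°.
sin θ₁/V₁ = sin θ₂/V₂ ⇒ sin θ₂ = 3003·sin 12.3°/774 = 3003·0.2130/774 = 0.8265.
θ₂ = arcsin 0.8265 = 55.74° from the normal.
From the interface: 90° − 55.74° = 34.26°.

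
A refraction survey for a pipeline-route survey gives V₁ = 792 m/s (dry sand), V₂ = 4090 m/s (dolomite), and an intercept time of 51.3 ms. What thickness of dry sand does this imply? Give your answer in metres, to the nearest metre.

21 m

θ_c = arcsin(792/4090) = 11.17°; cos θ_c = 0.9811.
tᵢ = 2h cos θ_c/V₁ ⇒ h = tᵢ·V₁/(2 cos θ_c) = 0.0513·792/(2·0.9811) = 20.71 m.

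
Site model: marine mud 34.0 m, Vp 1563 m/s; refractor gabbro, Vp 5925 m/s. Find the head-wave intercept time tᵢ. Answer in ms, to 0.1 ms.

tᵢ = 2h·√(V₂²−V₁²)/(V₁V₂).
√(V₂²−V₁²) = √(5925²−1563²) = 5715.1 m/s.
tᵢ = 2·34.0·5715.1/(1563·5925) = 0.04197 s.

42.0 ms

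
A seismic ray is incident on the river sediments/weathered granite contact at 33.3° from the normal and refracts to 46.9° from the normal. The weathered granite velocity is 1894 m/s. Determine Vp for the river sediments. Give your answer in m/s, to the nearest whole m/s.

Snell's law: sin 33.3°/V₁ = sin 46.9°/V₂.
V₁ = V₂·sin 33.3°/sin 46.9° = 1894 × 0.7519 = 1424.13 m/s.

1424 m/s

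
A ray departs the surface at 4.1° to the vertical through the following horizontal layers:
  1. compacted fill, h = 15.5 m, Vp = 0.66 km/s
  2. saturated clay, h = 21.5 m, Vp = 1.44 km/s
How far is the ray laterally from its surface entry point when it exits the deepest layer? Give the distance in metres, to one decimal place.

4.5 m

Apply Snell's law at each interface; in layer i the horizontal offset is hᵢ·tan θᵢ.
Layer 1: θ = 4.10°; offset = 15.5·tan 4.10° = 1.111 m.
Layer 2: sin θ = 1.44·sin 4.1°/0.66 = 0.1560, θ = 8.97°; offset = 21.5·tan 8.97° = 3.395 m.
Total horizontal offset = 4.507 m.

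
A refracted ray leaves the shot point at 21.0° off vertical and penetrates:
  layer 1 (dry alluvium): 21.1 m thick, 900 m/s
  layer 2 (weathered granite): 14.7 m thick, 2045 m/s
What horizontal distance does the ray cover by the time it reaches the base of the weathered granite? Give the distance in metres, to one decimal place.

28.7 m

p = sin θ₁/V₁ = sin 21.0°/900 = 3.9819e-04 s/m is conserved through the stack.
Layer 1: θ = 21.00°; offset = 21.1·tan 21.00° = 8.100 m.
Layer 2: sin θ = p·2045 = 0.8143 → θ = 54.52°; offset = 14.7·tan 54.52° = 20.622 m.
Summing the layer offsets gives 28.721 m.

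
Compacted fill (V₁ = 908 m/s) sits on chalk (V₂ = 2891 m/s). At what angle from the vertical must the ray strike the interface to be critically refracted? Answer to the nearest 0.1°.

18.3°

Critical incidence: sin θ_c = V₁/V₂ = 908/2891 = 0.3141.
θ_c = arcsin 0.3141 = 18.31°.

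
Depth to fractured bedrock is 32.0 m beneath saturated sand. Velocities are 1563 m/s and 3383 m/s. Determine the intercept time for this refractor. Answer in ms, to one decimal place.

36.3 ms

tᵢ = 2h·√(V₂²−V₁²)/(V₁V₂).
√(V₂²−V₁²) = √(3383²−1563²) = 3000.3 m/s.
tᵢ = 2·32.0·3000.3/(1563·3383) = 0.03631 s.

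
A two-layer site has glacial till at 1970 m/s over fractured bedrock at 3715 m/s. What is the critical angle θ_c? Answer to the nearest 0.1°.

Critical incidence: sin θ_c = V₁/V₂ = 1970/3715 = 0.5303.
θ_c = arcsin 0.5303 = 32.02°.

32.0°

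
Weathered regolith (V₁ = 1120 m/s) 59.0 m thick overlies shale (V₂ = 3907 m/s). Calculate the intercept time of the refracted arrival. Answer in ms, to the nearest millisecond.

101 ms

tᵢ = 2h·√(V₂²−V₁²)/(V₁V₂).
√(V₂²−V₁²) = √(3907²−1120²) = 3743.0 m/s.
tᵢ = 2·59.0·3743.0/(1120·3907) = 0.10094 s.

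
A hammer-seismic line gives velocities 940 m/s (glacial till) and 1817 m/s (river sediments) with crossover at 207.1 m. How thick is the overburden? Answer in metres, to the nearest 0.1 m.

58.4 m

x_cross = 2h·√((V₂+V₁)/(V₂−V₁)) → h = x_cross / (2·√((V₂+V₁)/(V₂−V₁))).
√((V₂+V₁)/(V₂−V₁)) = √((1817+940)/(1817−940)) = 1.7730.
h = 207.1 / (2·1.7730) = 58.40 m.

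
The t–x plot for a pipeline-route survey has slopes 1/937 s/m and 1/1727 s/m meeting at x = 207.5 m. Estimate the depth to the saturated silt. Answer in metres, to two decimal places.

56.50 m

x_cross = 2h·√((V₂+V₁)/(V₂−V₁)) → h = x_cross / (2·√((V₂+V₁)/(V₂−V₁))).
√((V₂+V₁)/(V₂−V₁)) = √((1727+937)/(1727−937)) = 1.8363.
h = 207.5 / (2·1.8363) = 56.50 m.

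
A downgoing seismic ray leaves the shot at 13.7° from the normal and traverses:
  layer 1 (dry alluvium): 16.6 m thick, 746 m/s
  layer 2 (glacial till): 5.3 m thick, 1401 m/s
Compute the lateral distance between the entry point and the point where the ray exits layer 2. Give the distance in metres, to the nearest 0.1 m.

6.7 m

Ray parameter p = sin 13.7° / 746 m/s = 3.1748e-04 s/m.
Layer 1: θ = 13.70°; offset = 16.6·tan 13.70° = 4.047 m.
Layer 2: sin θ = p·1401 = 0.4448 → θ = 26.41°; offset = 5.3·tan 26.41° = 2.632 m.
Σ offsets = 6.679 m.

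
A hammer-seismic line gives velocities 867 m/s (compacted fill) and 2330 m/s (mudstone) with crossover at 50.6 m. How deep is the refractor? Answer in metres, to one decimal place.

17.1 m

x_cross = 2h·√((V₂+V₁)/(V₂−V₁)) → h = x_cross / (2·√((V₂+V₁)/(V₂−V₁))).
√((V₂+V₁)/(V₂−V₁)) = √((2330+867)/(2330−867)) = 1.4783.
h = 50.6 / (2·1.4783) = 17.11 m.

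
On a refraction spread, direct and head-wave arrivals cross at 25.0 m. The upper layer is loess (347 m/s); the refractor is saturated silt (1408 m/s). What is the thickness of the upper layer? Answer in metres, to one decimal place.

h = (x_cross/2)·√((V₂−V₁)/(V₂+V₁)).
(V₂−V₁)/(V₂+V₁) = (1408−347)/(1408+347) = 0.6046; √ = 0.7775.
h = (25.0/2)·0.7775 = 9.72 m.

9.7 m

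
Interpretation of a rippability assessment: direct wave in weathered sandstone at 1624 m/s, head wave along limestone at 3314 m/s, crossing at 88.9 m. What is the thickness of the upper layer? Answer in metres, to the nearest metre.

26 m

h = (x_cross/2)·√((V₂−V₁)/(V₂+V₁)).
(V₂−V₁)/(V₂+V₁) = (3314−1624)/(3314+1624) = 0.3422; √ = 0.5850.
h = (88.9/2)·0.5850 = 26.00 m.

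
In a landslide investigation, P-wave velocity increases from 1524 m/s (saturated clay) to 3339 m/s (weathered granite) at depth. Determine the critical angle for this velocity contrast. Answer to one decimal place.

At critical incidence the refracted ray runs along the interface (θ₂ = 90°), so sin θ_c = V₁/V₂.
θ_c = arcsin(1524/3339) = arcsin 0.4564 = 27.16°.

27.2°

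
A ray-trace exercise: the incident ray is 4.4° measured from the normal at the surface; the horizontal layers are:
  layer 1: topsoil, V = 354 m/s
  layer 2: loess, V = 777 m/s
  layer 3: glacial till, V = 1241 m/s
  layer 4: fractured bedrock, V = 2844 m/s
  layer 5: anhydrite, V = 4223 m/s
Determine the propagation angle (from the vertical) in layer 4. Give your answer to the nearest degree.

Snell's law across each interface conserves sin θ / V, so sin θ_4 = V_4·sin θ₁/V₁.
sin θ_4 = 2844 × sin 4.4° / 354 = 0.6164.
θ_4 = 38.05° from the vertical.

38°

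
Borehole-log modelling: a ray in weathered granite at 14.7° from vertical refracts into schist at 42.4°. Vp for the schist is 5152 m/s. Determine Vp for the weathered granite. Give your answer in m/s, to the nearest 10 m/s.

1940 m/s

sin 14.7° = 0.2538; sin 42.4° = 0.6743.
V₁ = V₂·(sin θ₁/sin θ₂) = 5152·(0.2538/0.6743) = 1938.83 m/s.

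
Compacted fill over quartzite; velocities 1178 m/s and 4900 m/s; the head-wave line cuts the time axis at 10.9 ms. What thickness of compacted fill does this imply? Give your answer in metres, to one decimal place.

6.6 m

h = tᵢ·V₁·V₂ / (2·√(V₂²−V₁²)).
√(V₂²−V₁²) = √(4900² − 1178²) = 4756.3 m/s.
h = 0.0109 s × 1178 × 4900 / (2 × 4756.3) = 6.61 m.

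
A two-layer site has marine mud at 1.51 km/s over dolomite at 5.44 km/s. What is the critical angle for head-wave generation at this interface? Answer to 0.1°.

16.1°

Critical incidence: sin θ_c = V₁/V₂ = 1.51/5.44 = 0.2776.
θ_c = arcsin 0.2776 = 16.12°.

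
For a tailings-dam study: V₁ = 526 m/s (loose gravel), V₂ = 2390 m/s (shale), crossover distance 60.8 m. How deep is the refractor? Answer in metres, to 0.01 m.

h = (x_cross/2)·√((V₂−V₁)/(V₂+V₁)).
(V₂−V₁)/(V₂+V₁) = (2390−526)/(2390+526) = 0.6392; √ = 0.7995.
h = (60.8/2)·0.7995 = 24.31 m.

24.31 m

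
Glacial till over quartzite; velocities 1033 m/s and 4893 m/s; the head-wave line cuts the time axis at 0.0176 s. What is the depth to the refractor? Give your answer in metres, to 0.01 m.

9.30 m

θ_c = arcsin(1033/4893) = 12.19°; cos θ_c = 0.9775.
tᵢ = 2h cos θ_c/V₁ ⇒ h = tᵢ·V₁/(2 cos θ_c) = 0.0176·1033/(2·0.9775) = 9.30 m.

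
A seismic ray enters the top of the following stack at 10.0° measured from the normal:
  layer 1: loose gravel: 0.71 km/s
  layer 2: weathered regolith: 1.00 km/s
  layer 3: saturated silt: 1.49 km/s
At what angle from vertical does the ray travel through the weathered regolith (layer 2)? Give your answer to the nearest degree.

14°

Snell's law across each interface conserves sin θ / V, so sin θ_2 = V_2·sin θ₁/V₁.
sin θ_2 = 1.00 × sin 10.0° / 0.71 = 0.2446.
θ_2 = 14.16° from the vertical.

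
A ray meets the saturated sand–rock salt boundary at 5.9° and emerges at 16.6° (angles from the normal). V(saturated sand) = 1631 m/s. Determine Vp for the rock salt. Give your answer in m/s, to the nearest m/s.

Snell's law: sin 5.9°/V₁ = sin 16.6°/V₂.
V₂ = V₁·sin 16.6°/sin 5.9° = 1631 × 2.7793 = 4532.99 m/s.

4533 m/s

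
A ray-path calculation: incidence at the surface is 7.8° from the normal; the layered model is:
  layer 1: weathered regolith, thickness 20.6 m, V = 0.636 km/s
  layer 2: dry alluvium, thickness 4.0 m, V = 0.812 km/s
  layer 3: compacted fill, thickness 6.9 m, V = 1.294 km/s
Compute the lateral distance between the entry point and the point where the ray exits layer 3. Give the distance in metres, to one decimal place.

Apply Snell's law at each interface; in layer i the horizontal offset is hᵢ·tan θᵢ.
Layer 1: θ = 7.80°; offset = 20.6·tan 7.80° = 2.822 m.
Layer 2: sin θ = 0.812·sin 7.8°/0.636 = 0.1733, θ = 9.98°; offset = 4.0·tan 9.98° = 0.704 m.
Layer 3: sin θ = 1.294·sin 7.8°/0.636 = 0.2761, θ = 16.03°; offset = 6.9·tan 16.03° = 1.982 m.
Summing the layer offsets gives 5.508 m.

5.5 m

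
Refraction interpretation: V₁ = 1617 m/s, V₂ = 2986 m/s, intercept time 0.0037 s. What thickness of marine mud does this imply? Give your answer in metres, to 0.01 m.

3.56 m

θ_c = arcsin(1617/2986) = 32.79°; cos θ_c = 0.8407.
tᵢ = 2h cos θ_c/V₁ ⇒ h = tᵢ·V₁/(2 cos θ_c) = 0.0037·1617/(2·0.8407) = 3.56 m.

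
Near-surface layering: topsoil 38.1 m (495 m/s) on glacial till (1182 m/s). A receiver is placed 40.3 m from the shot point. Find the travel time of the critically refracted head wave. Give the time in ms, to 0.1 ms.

173.9 ms

θ_c = arcsin(V₁/V₂) = arcsin(495/1182) = 24.76°, cos θ_c = 0.9081.
Intercept time tᵢ = 2h cos θ_c / V₁ = 2·38.1·0.9081/495 = 0.13979 s.
t = x/V₂ + tᵢ = 40.3/1182 + 0.13979 = 0.17389 s.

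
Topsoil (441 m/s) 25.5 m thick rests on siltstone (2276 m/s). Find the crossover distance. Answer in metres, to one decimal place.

x_cross = 2h·√((V₂+V₁)/(V₂−V₁)).
(V₂+V₁)/(V₂−V₁) = (2276+441)/(2276−441) = 1.4807; √ = 1.2168.
x_cross = 2·25.5·1.2168 = 62.06 m.

62.1 m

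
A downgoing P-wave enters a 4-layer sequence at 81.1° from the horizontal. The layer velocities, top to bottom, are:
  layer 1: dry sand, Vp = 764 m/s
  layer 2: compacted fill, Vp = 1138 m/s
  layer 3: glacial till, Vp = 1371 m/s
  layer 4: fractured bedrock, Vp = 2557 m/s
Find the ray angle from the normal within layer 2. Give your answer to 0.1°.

From the normal: θ₁ = 90° − 81.1° = 8.9°.
Snell's law across each interface conserves sin θ / V, so sin θ_2 = V_2·sin θ₁/V₁.
sin θ_2 = 1138 × sin 8.9° / 764 = 0.2304.
θ_2 = arcsin 0.2304 = 13.32°.

13.3°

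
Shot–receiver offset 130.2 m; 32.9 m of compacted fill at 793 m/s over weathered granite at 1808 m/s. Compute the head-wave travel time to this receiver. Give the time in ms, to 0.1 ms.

t = x/V₂ + 2h·√(V₂²−V₁²)/(V₁V₂).
√(V₂²−V₁²) = √(1808²−793²) = 1624.8 m/s; delay term = 2·32.9·1624.8/(793·1808) = 0.07457 s.
t = 130.2/1808 + 0.07457 = 0.14658 s.

146.6 ms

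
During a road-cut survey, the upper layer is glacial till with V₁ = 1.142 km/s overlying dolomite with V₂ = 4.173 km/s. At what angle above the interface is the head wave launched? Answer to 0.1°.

74.1°

Critical incidence: sin θ_c = V₁/V₂ = 1.142/4.173 = 0.2737.
θ_c = arcsin 0.2737 = 15.88°.
Measured from the interface: 90° − 15.88° = 74.12°.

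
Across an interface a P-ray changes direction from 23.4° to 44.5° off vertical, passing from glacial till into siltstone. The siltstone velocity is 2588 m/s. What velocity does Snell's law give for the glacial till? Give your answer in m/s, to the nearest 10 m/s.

1470 m/s

Snell's law: sin 23.4°/V₁ = sin 44.5°/V₂.
V₁ = V₂·sin 23.4°/sin 44.5° = 2588 × 0.5666 = 1466.41 m/s.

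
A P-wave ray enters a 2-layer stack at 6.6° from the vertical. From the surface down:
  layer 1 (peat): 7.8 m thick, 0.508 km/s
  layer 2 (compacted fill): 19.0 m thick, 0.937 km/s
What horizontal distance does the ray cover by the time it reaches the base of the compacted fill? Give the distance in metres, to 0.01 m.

5.02 m

p = sin θ₁/V₁ = sin 6.6°/0.508 = 2.2625e-01 s/km is conserved through the stack.
Layer 1: θ = 6.60°; offset = 7.8·tan 6.60° = 0.9025 m.
Layer 2: sin θ = p·0.937 = 0.2120 → θ = 12.24°; offset = 19.0·tan 12.24° = 4.1217 m.
Σ offsets = 5.0242 m.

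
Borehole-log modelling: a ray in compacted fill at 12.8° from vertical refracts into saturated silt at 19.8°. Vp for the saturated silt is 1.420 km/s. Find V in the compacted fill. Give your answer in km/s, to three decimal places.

0.929 km/s

Snell's law: sin 12.8°/V₁ = sin 19.8°/V₂.
V₁ = V₂·sin 12.8°/sin 19.8° = 1.420 × 0.6540 = 0.929 km/s.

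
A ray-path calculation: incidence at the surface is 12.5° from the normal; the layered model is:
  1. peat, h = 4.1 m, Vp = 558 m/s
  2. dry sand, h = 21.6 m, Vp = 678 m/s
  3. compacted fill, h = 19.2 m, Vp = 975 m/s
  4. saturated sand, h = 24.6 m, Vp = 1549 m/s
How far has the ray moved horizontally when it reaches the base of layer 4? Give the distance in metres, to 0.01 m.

33.13 m

Apply Snell's law at each interface; in layer i the horizontal offset is hᵢ·tan θᵢ.
Layer 1: θ = 12.50°; offset = 4.1·tan 12.50° = 0.9089 m.
Layer 2: sin θ = 678·sin 12.5°/558 = 0.2630, θ = 15.25°; offset = 21.6·tan 15.25° = 5.8877 m.
Layer 3: sin θ = 975·sin 12.5°/558 = 0.3782, θ = 22.22°; offset = 19.2·tan 22.22° = 7.8438 m.
Layer 4: sin θ = 1549·sin 12.5°/558 = 0.6008, θ = 36.93°; offset = 24.6·tan 36.93° = 18.4901 m.
Summing the layer offsets gives 33.1305 m.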